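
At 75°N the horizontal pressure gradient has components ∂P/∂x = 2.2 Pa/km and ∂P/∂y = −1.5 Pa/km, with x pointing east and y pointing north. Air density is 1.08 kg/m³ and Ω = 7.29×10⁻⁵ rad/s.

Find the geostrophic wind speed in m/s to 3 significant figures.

17.5 m/s

Coriolis parameter at 75°N:
f = 2Ω sin φ = 2 × 7.29×10⁻⁵ × sin 75° = 1.41×10⁻⁴ s⁻¹
Component geostrophic relations (x east, y north):
u_g = −(1/(fρ)) ∂P/∂y,  v_g = (1/(fρ)) ∂P/∂x
u_g = −(−1.5×10⁻³)/(1.41×10⁻⁴ × 1.08) = 9.86 m/s;  v_g = (2.2×10⁻³)/(1.41×10⁻⁴ × 1.08) = 14.5 m/s
|V_g| = √(u_g² + v_g²) = 17.5 m/s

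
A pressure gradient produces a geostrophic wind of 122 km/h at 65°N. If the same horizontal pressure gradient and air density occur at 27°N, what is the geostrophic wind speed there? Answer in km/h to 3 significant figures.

244 km/h

With the same pressure gradient and density, V_g ∝ 1/f ∝ 1/sin φ.
V₂ = V₁ · sin φ₁ / sin φ₂ = 122 × sin 65° / sin 27°
V₂ = 122 × 0.9063/0.4540 = 244 km/h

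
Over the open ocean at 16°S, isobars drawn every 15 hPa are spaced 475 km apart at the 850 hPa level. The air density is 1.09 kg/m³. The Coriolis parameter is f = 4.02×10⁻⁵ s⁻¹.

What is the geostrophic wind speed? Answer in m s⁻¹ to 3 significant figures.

72.1 m s⁻¹

Pressure gradient: |∂P/∂n| = 1500 Pa / 475000 m = 3.16×10⁻³ Pa/m
Geostrophic balance (pressure-gradient force = Coriolis force):
V_g = (1/(fρ)) |∂P/∂n| = 3.16×10⁻³ / (4.02×10⁻⁵ × 1.09) = 72.1 m/s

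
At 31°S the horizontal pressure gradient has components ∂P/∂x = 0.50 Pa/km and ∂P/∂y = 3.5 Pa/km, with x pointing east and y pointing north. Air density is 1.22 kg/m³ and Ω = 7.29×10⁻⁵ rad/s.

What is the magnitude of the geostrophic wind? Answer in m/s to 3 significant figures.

Coriolis parameter at 31°S:
f = 2Ω sin φ = 2 × 7.29×10⁻⁵ × sin 31° = 7.51×10⁻⁵ s⁻¹
In the Southern Hemisphere f is negative: f = −7.51×10⁻⁵ s⁻¹.
Component geostrophic relations (x east, y north):
u_g = −(1/(fρ)) ∂P/∂y,  v_g = (1/(fρ)) ∂P/∂x
u_g = −(3.5×10⁻³)/(−7.51×10⁻⁵ × 1.22) = 38.2 m/s;  v_g = (0.50×10⁻³)/(−7.51×10⁻⁵ × 1.22) = −5.46 m/s
|V_g| = √(u_g² + v_g²) = 38.6 m/s

38.6 m/s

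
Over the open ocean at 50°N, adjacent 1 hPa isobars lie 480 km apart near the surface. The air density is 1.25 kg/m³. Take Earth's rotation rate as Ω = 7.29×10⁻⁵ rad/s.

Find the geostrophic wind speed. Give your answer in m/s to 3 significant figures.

1.49 m/s

Coriolis parameter at 50°N:
f = 2Ω sin φ = 2 × 7.29×10⁻⁵ × sin 50° = 1.12×10⁻⁴ s⁻¹
Pressure gradient: |∂P/∂n| = 100 Pa / 480000 m = 2.08×10⁻⁴ Pa/m
Geostrophic balance (pressure-gradient force = Coriolis force):
V_g = (1/(fρ)) |∂P/∂n| = 2.08×10⁻⁴ / (1.12×10⁻⁴ × 1.25) = 1.49 m/s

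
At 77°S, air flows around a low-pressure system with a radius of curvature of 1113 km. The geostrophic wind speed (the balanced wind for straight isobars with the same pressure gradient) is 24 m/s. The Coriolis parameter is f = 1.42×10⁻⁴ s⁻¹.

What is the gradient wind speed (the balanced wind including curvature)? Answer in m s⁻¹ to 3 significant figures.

Around a low, centrifugal force acts outward with Coriolis, so pressure-gradient force balances both:
(1/ρ)|∂P/∂n| = fV + V²/R  →  V² + fR·V − fR·V_g = 0
With fR = 1.42×10⁻⁴ × 1113×10³ m = 158 m/s:
V = [−fR + √((fR)² + 4 fR V_g)]/2 = [−158 + √(158² + 4×158×24)]/2 = 21.2 m/s
Subgeostrophic (V < V_g = 24 m/s), as expected around a low.

21.2 m s⁻¹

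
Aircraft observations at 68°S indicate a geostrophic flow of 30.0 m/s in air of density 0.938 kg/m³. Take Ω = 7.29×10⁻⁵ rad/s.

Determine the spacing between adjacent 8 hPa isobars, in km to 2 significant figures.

Coriolis parameter at 68°S:
f = 2Ω sin φ = 2 × 7.29×10⁻⁵ × sin 68° = 1.35×10⁻⁴ s⁻¹
Geostrophic balance rearranged: |∂P/∂n| = f ρ V_g
|∂P/∂n| = 1.35×10⁻⁴ × 0.938 × 30.0 = 3.80×10⁻³ Pa/m
Isobar spacing: Δn = ΔP/|∂P/∂n| = 800 Pa / 3.80×10⁻³ Pa/m = 210302 m ≈ 210 km

210 km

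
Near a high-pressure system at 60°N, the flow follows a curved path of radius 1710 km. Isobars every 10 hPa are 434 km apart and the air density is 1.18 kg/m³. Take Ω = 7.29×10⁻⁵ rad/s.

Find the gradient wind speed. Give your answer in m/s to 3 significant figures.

Coriolis parameter at 60°N:
f = 2Ω sin φ = 2 × 7.29×10⁻⁵ × sin 60° = 1.26×10⁻⁴ s⁻¹
Pressure gradient: |∂P/∂n| = 1000 Pa / 434000 m = 2.30×10⁻³ Pa/m
Geostrophic speed: V_g = |∂P/∂n|/(fρ) = 2.30×10⁻³/(1.26×10⁻⁴ × 1.18) = 15.5 m/s
Around a high, pressure-gradient force acts outward with centrifugal, so Coriolis balances both:
fV = (1/ρ)|∂P/∂n| + V²/R  →  V² − fR·V + fR·V_g = 0
With fR = 1.26×10⁻⁴ × 1710×10³ m = 216 m/s:
V = [fR − √((fR)² − 4 fR V_g)]/2 = [216 − √(216² − 4×216×15.5)]/2 = 16.8 m/s
Supergeostrophic (V > V_g = 15.5 m/s), as expected around a high.

16.8 m/s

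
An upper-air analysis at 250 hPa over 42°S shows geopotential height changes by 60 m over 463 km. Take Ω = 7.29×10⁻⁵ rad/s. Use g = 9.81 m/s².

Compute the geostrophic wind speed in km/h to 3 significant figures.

46.9 km/h

Coriolis parameter at 42°S:
f = 2Ω sin φ = 2 × 7.29×10⁻⁵ × sin 42° = 9.76×10⁻⁵ s⁻¹
Height gradient: |∂Z/∂n| = 60 m / 463000 m = 1.30×10⁻⁴
On a pressure surface, geostrophic balance gives V_g = (g/f)|∂Z/∂n|:
V_g = 9.81 × 1.30×10⁻⁴ / 9.76×10⁻⁵ = 13.0 m/s
Converting: 13.0 m/s × 3.6 = 46.9 km/h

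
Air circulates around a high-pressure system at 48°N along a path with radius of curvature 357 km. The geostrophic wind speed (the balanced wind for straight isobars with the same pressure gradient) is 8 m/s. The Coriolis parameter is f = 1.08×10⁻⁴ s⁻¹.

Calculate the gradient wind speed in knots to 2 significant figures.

Around a high, pressure-gradient force acts outward with centrifugal, so Coriolis balances both:
fV = (1/ρ)|∂P/∂n| + V²/R  →  V² − fR·V + fR·V_g = 0
With fR = 1.08×10⁻⁴ × 357×10³ m = 38.6 m/s:
V = [fR − √((fR)² − 4 fR V_g)]/2 = [38.6 − √(38.6² − 4×38.6×8)]/2 = 11.3 m/s
Supergeostrophic (V > V_g = 8 m/s), as expected around a high.
Converting: 11.3 m/s × 1.944 = 22 knots

22 knots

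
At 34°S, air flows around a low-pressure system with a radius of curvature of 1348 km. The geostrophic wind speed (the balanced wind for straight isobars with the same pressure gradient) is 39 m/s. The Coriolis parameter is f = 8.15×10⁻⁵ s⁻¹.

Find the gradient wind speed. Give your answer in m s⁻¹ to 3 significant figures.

30.5 m s⁻¹

Around a low, centrifugal force acts outward with Coriolis, so pressure-gradient force balances both:
(1/ρ)|∂P/∂n| = fV + V²/R  →  V² + fR·V − fR·V_g = 0
With fR = 8.15×10⁻⁵ × 1348×10³ m = 110 m/s:
V = [−fR + √((fR)² + 4 fR V_g)]/2 = [−110 + √(110² + 4×110×39)]/2 = 30.5 m/s
Subgeostrophic (V < V_g = 39 m/s), as expected around a low.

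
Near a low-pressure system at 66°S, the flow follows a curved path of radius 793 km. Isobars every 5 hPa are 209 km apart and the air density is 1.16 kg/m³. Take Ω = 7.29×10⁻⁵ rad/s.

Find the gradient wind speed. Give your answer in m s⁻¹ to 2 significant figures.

Coriolis parameter at 66°S:
f = 2Ω sin φ = 2 × 7.29×10⁻⁵ × sin 66° = 1.33×10⁻⁴ s⁻¹
Pressure gradient: |∂P/∂n| = 500 Pa / 209000 m = 2.39×10⁻³ Pa/m
Geostrophic speed: V_g = |∂P/∂n|/(fρ) = 2.39×10⁻³/(1.33×10⁻⁴ × 1.16) = 15.5 m/s
Around a low, centrifugal force acts outward with Coriolis, so pressure-gradient force balances both:
(1/ρ)|∂P/∂n| = fV + V²/R  →  V² + fR·V − fR·V_g = 0
With fR = 1.33×10⁻⁴ × 793×10³ m = 106 m/s:
V = [−fR + √((fR)² + 4 fR V_g)]/2 = [−106 + √(106² + 4×106×15.5)]/2 = 13.7 m/s
Subgeostrophic (V < V_g = 15.5 m/s), as expected around a low.

14 m s⁻¹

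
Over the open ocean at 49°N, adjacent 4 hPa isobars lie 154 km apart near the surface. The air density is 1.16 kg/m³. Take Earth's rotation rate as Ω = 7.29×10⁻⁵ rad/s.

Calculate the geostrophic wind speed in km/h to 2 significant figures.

Coriolis parameter at 49°N:
f = 2Ω sin φ = 2 × 7.29×10⁻⁵ × sin 49° = 1.10×10⁻⁴ s⁻¹
Pressure gradient: |∂P/∂n| = 400 Pa / 154000 m = 2.60×10⁻³ Pa/m
Geostrophic balance (pressure-gradient force = Coriolis force):
V_g = (1/(fρ)) |∂P/∂n| = 2.60×10⁻³ / (1.10×10⁻⁴ × 1.16) = 20.3 m/s
Converting: 20.3 m/s × 3.6 = 73 km/h

73 km/h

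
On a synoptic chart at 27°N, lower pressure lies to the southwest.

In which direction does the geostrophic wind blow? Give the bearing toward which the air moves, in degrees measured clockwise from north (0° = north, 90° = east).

315°

The pressure-gradient force points toward the southwest (bearing 225°).
Geostrophic balance: in the Northern Hemisphere the Coriolis force deflects motion to the right, so the geostrophic wind blows 90° to the right of the pressure-gradient force (low pressure on the left).
Rotating 225° by 90° clockwise gives 315° — the wind blows toward the northwest.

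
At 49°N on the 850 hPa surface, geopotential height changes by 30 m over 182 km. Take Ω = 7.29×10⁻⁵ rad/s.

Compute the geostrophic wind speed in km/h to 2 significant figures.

53 km/h

Coriolis parameter at 49°N:
f = 2Ω sin φ = 2 × 7.29×10⁻⁵ × sin 49° = 1.10×10⁻⁴ s⁻¹
Height gradient: |∂Z/∂n| = 30 m / 182000 m = 1.65×10⁻⁴
On a pressure surface, geostrophic balance gives V_g = (g/f)|∂Z/∂n|:
V_g = 9.81 × 1.65×10⁻⁴ / 1.10×10⁻⁴ = 14.7 m/s
Converting: 14.7 m/s × 3.6 = 53 km/h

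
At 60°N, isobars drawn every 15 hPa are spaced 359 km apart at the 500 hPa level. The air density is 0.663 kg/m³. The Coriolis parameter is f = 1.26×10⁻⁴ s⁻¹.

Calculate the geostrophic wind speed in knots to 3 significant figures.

97.2 knots

Pressure gradient: |∂P/∂n| = 1500 Pa / 359000 m = 4.18×10⁻³ Pa/m
Geostrophic balance (pressure-gradient force = Coriolis force):
V_g = (1/(fρ)) |∂P/∂n| = 4.18×10⁻³ / (1.26×10⁻⁴ × 0.663) = 50.0 m/s
Converting: 50.0 m/s × 1.944 = 97.2 knots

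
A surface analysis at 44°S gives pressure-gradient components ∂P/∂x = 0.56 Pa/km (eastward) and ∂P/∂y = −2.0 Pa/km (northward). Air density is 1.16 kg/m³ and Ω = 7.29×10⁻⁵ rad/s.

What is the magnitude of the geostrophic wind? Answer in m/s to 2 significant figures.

18 m/s

Coriolis parameter at 44°S:
f = 2Ω sin φ = 2 × 7.29×10⁻⁵ × sin 44° = 1.01×10⁻⁴ s⁻¹
In the Southern Hemisphere f is negative: f = −1.01×10⁻⁴ s⁻¹.
Component geostrophic relations (x east, y north):
u_g = −(1/(fρ)) ∂P/∂y,  v_g = (1/(fρ)) ∂P/∂x
u_g = −(−2.0×10⁻³)/(−1.01×10⁻⁴ × 1.16) = −17.0 m/s;  v_g = (0.56×10⁻³)/(−1.01×10⁻⁴ × 1.16) = −4.77 m/s
|V_g| = √(u_g² + v_g²) = 17.7 m/s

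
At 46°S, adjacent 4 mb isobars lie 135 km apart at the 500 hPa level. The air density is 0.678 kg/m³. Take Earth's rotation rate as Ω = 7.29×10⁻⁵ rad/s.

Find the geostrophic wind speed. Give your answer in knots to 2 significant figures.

Coriolis parameter at 46°S:
f = 2Ω sin φ = 2 × 7.29×10⁻⁵ × sin 46° = 1.05×10⁻⁴ s⁻¹
Pressure gradient: |∂P/∂n| = 400 Pa / 135000 m = 2.96×10⁻³ Pa/m
Geostrophic balance (pressure-gradient force = Coriolis force):
V_g = (1/(fρ)) |∂P/∂n| = 2.96×10⁻³ / (1.05×10⁻⁴ × 0.678) = 41.7 m/s
Converting: 41.7 m/s × 1.944 = 81 knots

81 knots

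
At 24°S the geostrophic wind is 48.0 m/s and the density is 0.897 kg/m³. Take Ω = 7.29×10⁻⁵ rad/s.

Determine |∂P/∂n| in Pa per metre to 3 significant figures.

2.55×10⁻³ Pa/m

Coriolis parameter at 24°S:
f = 2Ω sin φ = 2 × 7.29×10⁻⁵ × sin 24° = 5.93×10⁻⁵ s⁻¹
Geostrophic balance rearranged: |∂P/∂n| = f ρ V_g
|∂P/∂n| = 5.93×10⁻⁵ × 0.897 × 48.0 = 2.55×10⁻³ Pa/m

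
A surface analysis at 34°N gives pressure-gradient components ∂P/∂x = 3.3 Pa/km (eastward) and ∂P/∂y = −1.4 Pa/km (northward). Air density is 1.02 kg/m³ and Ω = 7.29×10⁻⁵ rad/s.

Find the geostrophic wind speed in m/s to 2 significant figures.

Coriolis parameter at 34°N:
f = 2Ω sin φ = 2 × 7.29×10⁻⁵ × sin 34° = 8.15×10⁻⁵ s⁻¹
Component geostrophic relations (x east, y north):
u_g = −(1/(fρ)) ∂P/∂y,  v_g = (1/(fρ)) ∂P/∂x
u_g = −(−1.4×10⁻³)/(8.15×10⁻⁵ × 1.02) = 16.8 m/s;  v_g = (3.3×10⁻³)/(8.15×10⁻⁵ × 1.02) = 39.7 m/s
|V_g| = √(u_g² + v_g²) = 43.1 m/s

43 m/s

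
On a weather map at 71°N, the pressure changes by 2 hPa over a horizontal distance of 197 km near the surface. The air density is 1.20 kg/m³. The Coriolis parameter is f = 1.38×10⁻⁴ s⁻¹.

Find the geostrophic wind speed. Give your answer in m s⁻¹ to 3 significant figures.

Pressure gradient: |∂P/∂n| = 200 Pa / 197000 m = 1.02×10⁻³ Pa/m
Geostrophic balance (pressure-gradient force = Coriolis force):
V_g = (1/(fρ)) |∂P/∂n| = 1.02×10⁻³ / (1.38×10⁻⁴ × 1.20) = 6.13 m/s

6.13 m s⁻¹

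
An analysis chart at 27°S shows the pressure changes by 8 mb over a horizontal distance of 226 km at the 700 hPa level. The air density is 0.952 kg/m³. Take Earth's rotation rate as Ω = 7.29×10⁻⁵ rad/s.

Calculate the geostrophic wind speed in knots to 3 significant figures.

Coriolis parameter at 27°S:
f = 2Ω sin φ = 2 × 7.29×10⁻⁵ × sin 27° = 6.62×10⁻⁵ s⁻¹
Pressure gradient: |∂P/∂n| = 800 Pa / 226000 m = 3.54×10⁻³ Pa/m
Geostrophic balance (pressure-gradient force = Coriolis force):
V_g = (1/(fρ)) |∂P/∂n| = 3.54×10⁻³ / (6.62×10⁻⁵ × 0.952) = 56.2 m/s
Converting: 56.2 m/s × 1.944 = 109 knots

109 knots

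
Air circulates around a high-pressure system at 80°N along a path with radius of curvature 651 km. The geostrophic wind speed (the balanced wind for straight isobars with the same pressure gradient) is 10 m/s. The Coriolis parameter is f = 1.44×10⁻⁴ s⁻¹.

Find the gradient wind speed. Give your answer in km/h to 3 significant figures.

Around a high, pressure-gradient force acts outward with centrifugal, so Coriolis balances both:
fV = (1/ρ)|∂P/∂n| + V²/R  →  V² − fR·V + fR·V_g = 0
With fR = 1.44×10⁻⁴ × 651×10³ m = 93.7 m/s:
V = [fR − √((fR)² − 4 fR V_g)]/2 = [93.7 − √(93.7² − 4×93.7×10)]/2 = 11.4 m/s
Supergeostrophic (V > V_g = 10 m/s), as expected around a high.
Converting: 11.4 m/s × 3.6 = 41.0 km/h

41.0 km/h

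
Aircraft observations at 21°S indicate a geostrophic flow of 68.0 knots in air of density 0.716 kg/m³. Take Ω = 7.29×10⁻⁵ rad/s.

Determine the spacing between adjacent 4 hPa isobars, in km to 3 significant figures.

306 km

Coriolis parameter at 21°S:
f = 2Ω sin φ = 2 × 7.29×10⁻⁵ × sin 21° = 5.23×10⁻⁵ s⁻¹
Wind speed in SI: 68.0 knots = 35.0 m/s
Geostrophic balance rearranged: |∂P/∂n| = f ρ V_g
|∂P/∂n| = 5.23×10⁻⁵ × 0.716 × 35.0 = 1.31×10⁻³ Pa/m
Isobar spacing: Δn = ΔP/|∂P/∂n| = 400 Pa / 1.31×10⁻³ Pa/m = 305642 m ≈ 306 km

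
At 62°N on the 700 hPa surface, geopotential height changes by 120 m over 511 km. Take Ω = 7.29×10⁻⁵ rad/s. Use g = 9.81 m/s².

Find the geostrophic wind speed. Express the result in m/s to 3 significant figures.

Coriolis parameter at 62°N:
f = 2Ω sin φ = 2 × 7.29×10⁻⁵ × sin 62° = 1.29×10⁻⁴ s⁻¹
Height gradient: |∂Z/∂n| = 120 m / 511000 m = 2.35×10⁻⁴
On a pressure surface, geostrophic balance gives V_g = (g/f)|∂Z/∂n|:
V_g = 9.81 × 2.35×10⁻⁴ / 1.29×10⁻⁴ = 17.9 m/s

17.9 m/s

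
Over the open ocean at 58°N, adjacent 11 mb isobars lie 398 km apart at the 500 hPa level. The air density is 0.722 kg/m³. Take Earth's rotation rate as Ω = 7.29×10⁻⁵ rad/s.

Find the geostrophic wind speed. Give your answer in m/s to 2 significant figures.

31 m/s

Coriolis parameter at 58°N:
f = 2Ω sin φ = 2 × 7.29×10⁻⁵ × sin 58° = 1.24×10⁻⁴ s⁻¹
Pressure gradient: |∂P/∂n| = 1100 Pa / 398000 m = 2.76×10⁻³ Pa/m
Geostrophic balance (pressure-gradient force = Coriolis force):
V_g = (1/(fρ)) |∂P/∂n| = 2.76×10⁻³ / (1.24×10⁻⁴ × 0.722) = 31.0 m/s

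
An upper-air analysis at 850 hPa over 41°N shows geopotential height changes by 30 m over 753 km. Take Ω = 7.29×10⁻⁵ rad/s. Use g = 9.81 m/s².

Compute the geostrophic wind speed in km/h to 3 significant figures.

14.7 km/h

Coriolis parameter at 41°N:
f = 2Ω sin φ = 2 × 7.29×10⁻⁵ × sin 41° = 9.57×10⁻⁵ s⁻¹
Height gradient: |∂Z/∂n| = 30 m / 753000 m = 3.98×10⁻⁵
On a pressure surface, geostrophic balance gives V_g = (g/f)|∂Z/∂n|:
V_g = 9.81 × 3.98×10⁻⁵ / 9.57×10⁻⁵ = 4.09 m/s
Converting: 4.09 m/s × 3.6 = 14.7 km/h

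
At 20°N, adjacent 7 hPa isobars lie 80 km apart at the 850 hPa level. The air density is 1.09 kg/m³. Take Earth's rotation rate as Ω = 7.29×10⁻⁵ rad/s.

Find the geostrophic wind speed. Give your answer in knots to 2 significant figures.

310 knots

Coriolis parameter at 20°N:
f = 2Ω sin φ = 2 × 7.29×10⁻⁵ × sin 20° = 4.99×10⁻⁵ s⁻¹
Pressure gradient: |∂P/∂n| = 700 Pa / 80000 m = 8.75×10⁻³ Pa/m
Geostrophic balance (pressure-gradient force = Coriolis force):
V_g = (1/(fρ)) |∂P/∂n| = 8.75×10⁻³ / (4.99×10⁻⁵ × 1.09) = 161 m/s
Converting: 161 m/s × 1.944 = 310 knots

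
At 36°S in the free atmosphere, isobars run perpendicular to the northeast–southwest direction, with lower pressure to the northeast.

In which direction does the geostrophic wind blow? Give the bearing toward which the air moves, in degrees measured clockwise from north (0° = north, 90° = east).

315°

The pressure-gradient force points toward the northeast (bearing 045°).
Geostrophic balance: in the Southern Hemisphere the Coriolis force deflects motion to the left, so the geostrophic wind blows 90° to the left of the pressure-gradient force (low pressure on the right).
Rotating 045° by 90° counterclockwise gives 315° — the wind blows toward the northwest.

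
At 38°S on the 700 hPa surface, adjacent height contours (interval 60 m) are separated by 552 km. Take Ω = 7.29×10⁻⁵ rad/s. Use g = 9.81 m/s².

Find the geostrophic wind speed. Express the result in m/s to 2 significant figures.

Coriolis parameter at 38°S:
f = 2Ω sin φ = 2 × 7.29×10⁻⁵ × sin 38° = 8.98×10⁻⁵ s⁻¹
Height gradient: |∂Z/∂n| = 60 m / 552000 m = 1.09×10⁻⁴
On a pressure surface, geostrophic balance gives V_g = (g/f)|∂Z/∂n|:
V_g = 9.81 × 1.09×10⁻⁴ / 8.98×10⁻⁵ = 11.9 m/s

12 m/s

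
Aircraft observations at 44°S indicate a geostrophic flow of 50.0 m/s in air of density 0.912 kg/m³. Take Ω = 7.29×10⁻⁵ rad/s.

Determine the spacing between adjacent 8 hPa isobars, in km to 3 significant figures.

173 km

Coriolis parameter at 44°S:
f = 2Ω sin φ = 2 × 7.29×10⁻⁵ × sin 44° = 1.01×10⁻⁴ s⁻¹
Geostrophic balance rearranged: |∂P/∂n| = f ρ V_g
|∂P/∂n| = 1.01×10⁻⁴ × 0.912 × 50.0 = 4.62×10⁻³ Pa/m
Isobar spacing: Δn = ΔP/|∂P/∂n| = 800 Pa / 4.62×10⁻³ Pa/m = 173219 m ≈ 173 km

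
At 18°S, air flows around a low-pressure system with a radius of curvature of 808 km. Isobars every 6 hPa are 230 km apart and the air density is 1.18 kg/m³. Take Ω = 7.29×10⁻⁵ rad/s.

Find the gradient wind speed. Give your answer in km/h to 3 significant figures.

Coriolis parameter at 18°S:
f = 2Ω sin φ = 2 × 7.29×10⁻⁵ × sin 18° = 4.51×10⁻⁵ s⁻¹
Pressure gradient: |∂P/∂n| = 600 Pa / 230000 m = 2.61×10⁻³ Pa/m
Geostrophic speed: V_g = |∂P/∂n|/(fρ) = 2.61×10⁻³/(4.51×10⁻⁵ × 1.18) = 49.1 m/s
Around a low, centrifugal force acts outward with Coriolis, so pressure-gradient force balances both:
(1/ρ)|∂P/∂n| = fV + V²/R  →  V² + fR·V − fR·V_g = 0
With fR = 4.51×10⁻⁵ × 808×10³ m = 36.4 m/s:
V = [−fR + √((fR)² + 4 fR V_g)]/2 = [−36.4 + √(36.4² + 4×36.4×49.1)]/2 = 27.8 m/s
Subgeostrophic (V < V_g = 49.1 m/s), as expected around a low.
Converting: 27.8 m/s × 3.6 = 100 km/h

100 km/h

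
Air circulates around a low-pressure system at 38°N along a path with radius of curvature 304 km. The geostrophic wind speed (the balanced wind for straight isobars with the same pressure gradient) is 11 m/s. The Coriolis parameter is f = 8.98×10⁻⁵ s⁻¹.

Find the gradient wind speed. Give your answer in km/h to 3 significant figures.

30.3 km/h

Around a low, centrifugal force acts outward with Coriolis, so pressure-gradient force balances both:
(1/ρ)|∂P/∂n| = fV + V²/R  →  V² + fR·V − fR·V_g = 0
With fR = 8.98×10⁻⁵ × 304×10³ m = 27.3 m/s:
V = [−fR + √((fR)² + 4 fR V_g)]/2 = [−27.3 + √(27.3² + 4×27.3×11)]/2 = 8.41 m/s
Subgeostrophic (V < V_g = 11 m/s), as expected around a low.
Converting: 8.41 m/s × 3.6 = 30.3 km/h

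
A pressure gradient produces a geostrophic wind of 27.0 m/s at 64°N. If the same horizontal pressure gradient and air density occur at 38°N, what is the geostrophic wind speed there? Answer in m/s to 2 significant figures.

With the same pressure gradient and density, V_g ∝ 1/f ∝ 1/sin φ.
V₂ = V₁ · sin φ₁ / sin φ₂ = 27.0 × sin 64° / sin 38°
V₂ = 27.0 × 0.8988/0.6157 = 39 m/s

39 m/s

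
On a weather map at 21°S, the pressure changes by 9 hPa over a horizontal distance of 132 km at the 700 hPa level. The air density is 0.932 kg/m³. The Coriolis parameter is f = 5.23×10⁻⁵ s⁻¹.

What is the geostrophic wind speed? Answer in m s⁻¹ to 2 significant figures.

140 m s⁻¹

Pressure gradient: |∂P/∂n| = 900 Pa / 132000 m = 6.82×10⁻³ Pa/m
Geostrophic balance (pressure-gradient force = Coriolis force):
V_g = (1/(fρ)) |∂P/∂n| = 6.82×10⁻³ / (5.23×10⁻⁵ × 0.932) = 140 m/s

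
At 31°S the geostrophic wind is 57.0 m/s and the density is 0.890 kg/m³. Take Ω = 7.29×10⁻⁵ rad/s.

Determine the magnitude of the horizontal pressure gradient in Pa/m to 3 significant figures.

Coriolis parameter at 31°S:
f = 2Ω sin φ = 2 × 7.29×10⁻⁵ × sin 31° = 7.51×10⁻⁵ s⁻¹
Geostrophic balance rearranged: |∂P/∂n| = f ρ V_g
|∂P/∂n| = 7.51×10⁻⁵ × 0.890 × 57.0 = 3.81×10⁻³ Pa/m

3.81×10⁻³ Pa/m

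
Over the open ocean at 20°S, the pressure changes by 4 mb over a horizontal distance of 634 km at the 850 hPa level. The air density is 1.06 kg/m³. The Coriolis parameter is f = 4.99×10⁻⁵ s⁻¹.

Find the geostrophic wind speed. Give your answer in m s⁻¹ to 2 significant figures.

12 m s⁻¹

Pressure gradient: |∂P/∂n| = 400 Pa / 634000 m = 6.31×10⁻⁴ Pa/m
Geostrophic balance (pressure-gradient force = Coriolis force):
V_g = (1/(fρ)) |∂P/∂n| = 6.31×10⁻⁴ / (4.99×10⁻⁵ × 1.06) = 11.9 m/s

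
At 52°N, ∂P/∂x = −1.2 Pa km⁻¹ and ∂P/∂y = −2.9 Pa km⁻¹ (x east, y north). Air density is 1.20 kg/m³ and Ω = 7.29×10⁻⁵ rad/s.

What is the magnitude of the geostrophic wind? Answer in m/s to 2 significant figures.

Coriolis parameter at 52°N:
f = 2Ω sin φ = 2 × 7.29×10⁻⁵ × sin 52° = 1.15×10⁻⁴ s⁻¹
Component geostrophic relations (x east, y north):
u_g = −(1/(fρ)) ∂P/∂y,  v_g = (1/(fρ)) ∂P/∂x
u_g = −(−2.9×10⁻³)/(1.15×10⁻⁴ × 1.20) = 21.0 m/s;  v_g = (−1.2×10⁻³)/(1.15×10⁻⁴ × 1.20) = −8.70 m/s
|V_g| = √(u_g² + v_g²) = 22.8 m/s

23 m/s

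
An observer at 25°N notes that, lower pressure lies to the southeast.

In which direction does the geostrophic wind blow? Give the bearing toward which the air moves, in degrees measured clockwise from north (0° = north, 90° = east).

The pressure-gradient force points toward the southeast (bearing 135°).
Geostrophic balance: in the Northern Hemisphere the Coriolis force deflects motion to the right, so the geostrophic wind blows 90° to the right of the pressure-gradient force (low pressure on the left).
Rotating 135° by 90° clockwise gives 225° — the wind blows toward the southwest.

225°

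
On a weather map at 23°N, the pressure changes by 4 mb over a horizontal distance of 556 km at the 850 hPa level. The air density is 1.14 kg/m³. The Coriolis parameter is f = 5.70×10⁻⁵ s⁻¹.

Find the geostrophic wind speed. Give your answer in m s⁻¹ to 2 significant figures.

11 m s⁻¹

Pressure gradient: |∂P/∂n| = 400 Pa / 556000 m = 7.19×10⁻⁴ Pa/m
Geostrophic balance (pressure-gradient force = Coriolis force):
V_g = (1/(fρ)) |∂P/∂n| = 7.19×10⁻⁴ / (5.70×10⁻⁵ × 1.14) = 11.1 m/s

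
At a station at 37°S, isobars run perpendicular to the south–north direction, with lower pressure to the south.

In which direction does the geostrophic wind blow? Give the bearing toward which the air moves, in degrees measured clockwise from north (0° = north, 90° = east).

The pressure-gradient force points toward the south (bearing 180°).
Geostrophic balance: in the Southern Hemisphere the Coriolis force deflects motion to the left, so the geostrophic wind blows 90° to the left of the pressure-gradient force (low pressure on the right).
Rotating 180° by 90° counterclockwise gives 090° — the wind blows toward the east.

090°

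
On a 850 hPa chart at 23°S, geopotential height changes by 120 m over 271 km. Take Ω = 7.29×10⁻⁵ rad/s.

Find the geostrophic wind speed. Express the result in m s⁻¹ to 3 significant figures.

76.3 m s⁻¹

Coriolis parameter at 23°S:
f = 2Ω sin φ = 2 × 7.29×10⁻⁵ × sin 23° = 5.70×10⁻⁵ s⁻¹
Height gradient: |∂Z/∂n| = 120 m / 271000 m = 4.43×10⁻⁴
On a pressure surface, geostrophic balance gives V_g = (g/f)|∂Z/∂n|:
V_g = 9.81 × 4.43×10⁻⁴ / 5.70×10⁻⁵ = 76.3 m/s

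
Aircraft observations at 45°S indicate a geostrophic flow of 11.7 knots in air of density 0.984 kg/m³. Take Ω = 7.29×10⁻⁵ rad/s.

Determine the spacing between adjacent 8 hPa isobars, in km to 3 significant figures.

1310 km

Coriolis parameter at 45°S:
f = 2Ω sin φ = 2 × 7.29×10⁻⁵ × sin 45° = 1.03×10⁻⁴ s⁻¹
Wind speed in SI: 11.7 knots = 6.02 m/s
Geostrophic balance rearranged: |∂P/∂n| = f ρ V_g
|∂P/∂n| = 1.03×10⁻⁴ × 0.984 × 6.02 = 6.11×10⁻⁴ Pa/m
Isobar spacing: Δn = ΔP/|∂P/∂n| = 800 Pa / 6.11×10⁻⁴ Pa/m = 1310172 m ≈ 1310 km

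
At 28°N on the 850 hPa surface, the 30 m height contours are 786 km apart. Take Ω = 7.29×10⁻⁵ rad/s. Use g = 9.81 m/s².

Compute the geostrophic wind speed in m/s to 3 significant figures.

5.47 m/s

Coriolis parameter at 28°N:
f = 2Ω sin φ = 2 × 7.29×10⁻⁵ × sin 28° = 6.84×10⁻⁵ s⁻¹
Height gradient: |∂Z/∂n| = 30 m / 786000 m = 3.82×10⁻⁵
On a pressure surface, geostrophic balance gives V_g = (g/f)|∂Z/∂n|:
V_g = 9.81 × 3.82×10⁻⁵ / 6.84×10⁻⁵ = 5.47 m/s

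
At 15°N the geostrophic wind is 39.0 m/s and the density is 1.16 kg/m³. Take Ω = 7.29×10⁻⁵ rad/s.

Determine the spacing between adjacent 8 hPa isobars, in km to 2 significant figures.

Coriolis parameter at 15°N:
f = 2Ω sin φ = 2 × 7.29×10⁻⁵ × sin 15° = 3.77×10⁻⁵ s⁻¹
Geostrophic balance rearranged: |∂P/∂n| = f ρ V_g
|∂P/∂n| = 3.77×10⁻⁵ × 1.16 × 39.0 = 1.71×10⁻³ Pa/m
Isobar spacing: Δn = ΔP/|∂P/∂n| = 800 Pa / 1.71×10⁻³ Pa/m = 468612 m ≈ 470 km

470 km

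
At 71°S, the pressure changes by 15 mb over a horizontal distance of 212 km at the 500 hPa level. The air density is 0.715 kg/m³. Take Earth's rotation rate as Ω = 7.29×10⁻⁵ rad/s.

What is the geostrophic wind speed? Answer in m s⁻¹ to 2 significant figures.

Coriolis parameter at 71°S:
f = 2Ω sin φ = 2 × 7.29×10⁻⁵ × sin 71° = 1.38×10⁻⁴ s⁻¹
Pressure gradient: |∂P/∂n| = 1500 Pa / 212000 m = 7.08×10⁻³ Pa/m
Geostrophic balance (pressure-gradient force = Coriolis force):
V_g = (1/(fρ)) |∂P/∂n| = 7.08×10⁻³ / (1.38×10⁻⁴ × 0.715) = 71.8 m/s

72 m s⁻¹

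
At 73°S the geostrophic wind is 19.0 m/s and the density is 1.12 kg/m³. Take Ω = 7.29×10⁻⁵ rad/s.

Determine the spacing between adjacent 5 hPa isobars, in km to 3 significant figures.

169 km

Coriolis parameter at 73°S:
f = 2Ω sin φ = 2 × 7.29×10⁻⁵ × sin 73° = 1.39×10⁻⁴ s⁻¹
Geostrophic balance rearranged: |∂P/∂n| = f ρ V_g
|∂P/∂n| = 1.39×10⁻⁴ × 1.12 × 19.0 = 2.97×10⁻³ Pa/m
Isobar spacing: Δn = ΔP/|∂P/∂n| = 500 Pa / 2.97×10⁻³ Pa/m = 168517 m ≈ 169 km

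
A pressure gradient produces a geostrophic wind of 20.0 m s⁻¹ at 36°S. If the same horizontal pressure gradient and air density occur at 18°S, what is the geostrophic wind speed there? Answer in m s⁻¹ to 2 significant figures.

With the same pressure gradient and density, V_g ∝ 1/f ∝ 1/sin φ.
V₂ = V₁ · sin φ₁ / sin φ₂ = 20.0 × sin 36° / sin 18°
V₂ = 20.0 × 0.5878/0.3090 = 38 m s⁻¹

38 m s⁻¹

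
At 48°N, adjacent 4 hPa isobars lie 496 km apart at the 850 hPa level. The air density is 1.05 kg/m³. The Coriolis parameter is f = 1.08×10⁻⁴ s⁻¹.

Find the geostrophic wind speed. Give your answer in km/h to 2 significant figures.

Pressure gradient: |∂P/∂n| = 400 Pa / 496000 m = 8.06×10⁻⁴ Pa/m
Geostrophic balance (pressure-gradient force = Coriolis force):
V_g = (1/(fρ)) |∂P/∂n| = 8.06×10⁻⁴ / (1.08×10⁻⁴ × 1.05) = 7.11 m/s
Converting: 7.11 m/s × 3.6 = 26 km/h

26 km/h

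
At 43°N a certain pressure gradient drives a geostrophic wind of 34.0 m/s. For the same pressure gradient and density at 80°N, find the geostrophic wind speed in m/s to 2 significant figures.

24 m/s

With the same pressure gradient and density, V_g ∝ 1/f ∝ 1/sin φ.
V₂ = V₁ · sin φ₁ / sin φ₂ = 34.0 × sin 43° / sin 80°
V₂ = 34.0 × 0.6820/0.9848 = 24 m/s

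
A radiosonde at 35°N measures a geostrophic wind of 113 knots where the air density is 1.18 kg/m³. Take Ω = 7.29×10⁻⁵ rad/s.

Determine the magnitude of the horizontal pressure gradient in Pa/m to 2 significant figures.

Coriolis parameter at 35°N:
f = 2Ω sin φ = 2 × 7.29×10⁻⁵ × sin 35° = 8.36×10⁻⁵ s⁻¹
Wind speed in SI: 113 knots = 58.1 m/s
Geostrophic balance rearranged: |∂P/∂n| = f ρ V_g
|∂P/∂n| = 8.36×10⁻⁵ × 1.18 × 58.1 = 5.74×10⁻³ Pa/m

5.7×10⁻³ Pa/m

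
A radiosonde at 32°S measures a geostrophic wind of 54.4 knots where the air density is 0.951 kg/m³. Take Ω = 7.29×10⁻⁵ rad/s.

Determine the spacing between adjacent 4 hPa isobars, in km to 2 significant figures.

Coriolis parameter at 32°S:
f = 2Ω sin φ = 2 × 7.29×10⁻⁵ × sin 32° = 7.73×10⁻⁵ s⁻¹
Wind speed in SI: 54.4 knots = 28.0 m/s
Geostrophic balance rearranged: |∂P/∂n| = f ρ V_g
|∂P/∂n| = 7.73×10⁻⁵ × 0.951 × 28.0 = 2.06×10⁻³ Pa/m
Isobar spacing: Δn = ΔP/|∂P/∂n| = 400 Pa / 2.06×10⁻³ Pa/m = 194525 m ≈ 190 km

190 km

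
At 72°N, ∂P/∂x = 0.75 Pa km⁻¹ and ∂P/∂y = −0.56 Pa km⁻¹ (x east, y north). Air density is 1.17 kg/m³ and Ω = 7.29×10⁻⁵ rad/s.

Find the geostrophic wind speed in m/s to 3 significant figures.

5.77 m/s

Coriolis parameter at 72°N:
f = 2Ω sin φ = 2 × 7.29×10⁻⁵ × sin 72° = 1.39×10⁻⁴ s⁻¹
Component geostrophic relations (x east, y north):
u_g = −(1/(fρ)) ∂P/∂y,  v_g = (1/(fρ)) ∂P/∂x
u_g = −(−0.56×10⁻³)/(1.39×10⁻⁴ × 1.17) = 3.45 m/s;  v_g = (0.75×10⁻³)/(1.39×10⁻⁴ × 1.17) = 4.62 m/s
|V_g| = √(u_g² + v_g²) = 5.77 m/s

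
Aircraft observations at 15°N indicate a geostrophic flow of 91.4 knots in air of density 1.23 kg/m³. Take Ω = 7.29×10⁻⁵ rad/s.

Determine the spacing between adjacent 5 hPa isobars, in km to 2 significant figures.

230 km

Coriolis parameter at 15°N:
f = 2Ω sin φ = 2 × 7.29×10⁻⁵ × sin 15° = 3.77×10⁻⁵ s⁻¹
Wind speed in SI: 91.4 knots = 47.0 m/s
Geostrophic balance rearranged: |∂P/∂n| = f ρ V_g
|∂P/∂n| = 3.77×10⁻⁵ × 1.23 × 47.0 = 2.18×10⁻³ Pa/m
Isobar spacing: Δn = ΔP/|∂P/∂n| = 500 Pa / 2.18×10⁻³ Pa/m = 229101 m ≈ 230 km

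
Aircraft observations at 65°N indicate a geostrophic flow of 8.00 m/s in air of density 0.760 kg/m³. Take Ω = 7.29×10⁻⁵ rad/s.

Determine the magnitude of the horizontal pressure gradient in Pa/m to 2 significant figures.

Coriolis parameter at 65°N:
f = 2Ω sin φ = 2 × 7.29×10⁻⁵ × sin 65° = 1.32×10⁻⁴ s⁻¹
Geostrophic balance rearranged: |∂P/∂n| = f ρ V_g
|∂P/∂n| = 1.32×10⁻⁴ × 0.760 × 8.00 = 8.03×10⁻⁴ Pa/m

8.0×10⁻⁴ Pa/m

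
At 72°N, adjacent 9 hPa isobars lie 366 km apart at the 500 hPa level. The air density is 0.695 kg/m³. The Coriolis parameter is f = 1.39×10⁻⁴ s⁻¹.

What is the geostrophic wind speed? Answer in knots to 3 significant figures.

49.5 knots

Pressure gradient: |∂P/∂n| = 900 Pa / 366000 m = 2.46×10⁻³ Pa/m
Geostrophic balance (pressure-gradient force = Coriolis force):
V_g = (1/(fρ)) |∂P/∂n| = 2.46×10⁻³ / (1.39×10⁻⁴ × 0.695) = 25.5 m/s
Converting: 25.5 m/s × 1.944 = 49.5 knots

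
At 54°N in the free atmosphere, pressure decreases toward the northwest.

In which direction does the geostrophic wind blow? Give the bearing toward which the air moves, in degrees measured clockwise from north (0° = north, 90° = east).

045°

The pressure-gradient force points toward the northwest (bearing 315°).
Geostrophic balance: in the Northern Hemisphere the Coriolis force deflects motion to the right, so the geostrophic wind blows 90° to the right of the pressure-gradient force (low pressure on the left).
Rotating 315° by 90° clockwise gives 045° — the wind blows toward the northeast.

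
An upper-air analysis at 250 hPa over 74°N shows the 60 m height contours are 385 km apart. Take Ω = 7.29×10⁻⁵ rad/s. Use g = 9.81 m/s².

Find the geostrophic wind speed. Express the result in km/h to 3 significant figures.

39.3 km/h

Coriolis parameter at 74°N:
f = 2Ω sin φ = 2 × 7.29×10⁻⁵ × sin 74° = 1.40×10⁻⁴ s⁻¹
Height gradient: |∂Z/∂n| = 60 m / 385000 m = 1.56×10⁻⁴
On a pressure surface, geostrophic balance gives V_g = (g/f)|∂Z/∂n|:
V_g = 9.81 × 1.56×10⁻⁴ / 1.40×10⁻⁴ = 10.9 m/s
Converting: 10.9 m/s × 3.6 = 39.3 km/h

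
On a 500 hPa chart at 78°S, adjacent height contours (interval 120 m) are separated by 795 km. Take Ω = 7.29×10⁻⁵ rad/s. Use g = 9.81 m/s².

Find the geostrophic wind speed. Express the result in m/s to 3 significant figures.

Coriolis parameter at 78°S:
f = 2Ω sin φ = 2 × 7.29×10⁻⁵ × sin 78° = 1.43×10⁻⁴ s⁻¹
Height gradient: |∂Z/∂n| = 120 m / 795000 m = 1.51×10⁻⁴
On a pressure surface, geostrophic balance gives V_g = (g/f)|∂Z/∂n|:
V_g = 9.81 × 1.51×10⁻⁴ / 1.43×10⁻⁴ = 10.4 m/s

10.4 m/s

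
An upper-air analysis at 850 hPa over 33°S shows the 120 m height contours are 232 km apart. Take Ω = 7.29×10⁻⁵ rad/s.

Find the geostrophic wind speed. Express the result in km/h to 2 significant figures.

Coriolis parameter at 33°S:
f = 2Ω sin φ = 2 × 7.29×10⁻⁵ × sin 33° = 7.94×10⁻⁵ s⁻¹
Height gradient: |∂Z/∂n| = 120 m / 232000 m = 5.17×10⁻⁴
On a pressure surface, geostrophic balance gives V_g = (g/f)|∂Z/∂n|:
V_g = 9.81 × 5.17×10⁻⁴ / 7.94×10⁻⁵ = 63.9 m/s
Converting: 63.9 m/s × 3.6 = 230 km/h

230 km/h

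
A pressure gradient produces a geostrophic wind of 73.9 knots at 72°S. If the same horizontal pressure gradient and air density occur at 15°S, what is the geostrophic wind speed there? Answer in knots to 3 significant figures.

272 knots

With the same pressure gradient and density, V_g ∝ 1/f ∝ 1/sin φ.
V₂ = V₁ · sin φ₁ / sin φ₂ = 73.9 × sin 72° / sin 15°
V₂ = 73.9 × 0.9511/0.2588 = 272 knots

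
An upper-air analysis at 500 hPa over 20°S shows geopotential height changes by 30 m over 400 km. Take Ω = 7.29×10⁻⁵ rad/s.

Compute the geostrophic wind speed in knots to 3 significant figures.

28.7 knots

Coriolis parameter at 20°S:
f = 2Ω sin φ = 2 × 7.29×10⁻⁵ × sin 20° = 4.99×10⁻⁵ s⁻¹
Height gradient: |∂Z/∂n| = 30 m / 400000 m = 7.50×10⁻⁵
On a pressure surface, geostrophic balance gives V_g = (g/f)|∂Z/∂n|:
V_g = 9.81 × 7.50×10⁻⁵ / 4.99×10⁻⁵ = 14.8 m/s
Converting: 14.8 m/s × 1.944 = 28.7 knots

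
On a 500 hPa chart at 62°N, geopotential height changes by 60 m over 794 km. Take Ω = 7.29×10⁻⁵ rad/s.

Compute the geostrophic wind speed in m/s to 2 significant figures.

5.8 m/s

Coriolis parameter at 62°N:
f = 2Ω sin φ = 2 × 7.29×10⁻⁵ × sin 62° = 1.29×10⁻⁴ s⁻¹
Height gradient: |∂Z/∂n| = 60 m / 794000 m = 7.56×10⁻⁵
On a pressure surface, geostrophic balance gives V_g = (g/f)|∂Z/∂n|:
V_g = 9.81 × 7.56×10⁻⁵ / 1.29×10⁻⁴ = 5.76 m/s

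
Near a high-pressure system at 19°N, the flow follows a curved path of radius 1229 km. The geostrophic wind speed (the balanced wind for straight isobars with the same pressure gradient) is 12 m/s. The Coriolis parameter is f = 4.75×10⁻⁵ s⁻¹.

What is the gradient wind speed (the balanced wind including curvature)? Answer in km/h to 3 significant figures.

Around a high, pressure-gradient force acts outward with centrifugal, so Coriolis balances both:
fV = (1/ρ)|∂P/∂n| + V²/R  →  V² − fR·V + fR·V_g = 0
With fR = 4.75×10⁻⁵ × 1229×10³ m = 58.4 m/s:
V = [fR − √((fR)² − 4 fR V_g)]/2 = [58.4 − √(58.4² − 4×58.4×12)]/2 = 16.9 m/s
Supergeostrophic (V > V_g = 12 m/s), as expected around a high.
Converting: 16.9 m/s × 3.6 = 60.8 km/h

60.8 km/h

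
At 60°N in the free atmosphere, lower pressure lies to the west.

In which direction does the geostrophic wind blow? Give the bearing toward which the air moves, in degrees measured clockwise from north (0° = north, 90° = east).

000°

The pressure-gradient force points toward the west (bearing 270°).
Geostrophic balance: in the Northern Hemisphere the Coriolis force deflects motion to the right, so the geostrophic wind blows 90° to the right of the pressure-gradient force (low pressure on the left).
Rotating 270° by 90° clockwise gives 000° — the wind blows toward the north.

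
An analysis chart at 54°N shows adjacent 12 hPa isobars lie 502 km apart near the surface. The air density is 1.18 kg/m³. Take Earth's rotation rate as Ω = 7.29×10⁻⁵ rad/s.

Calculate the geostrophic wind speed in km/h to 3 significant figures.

Coriolis parameter at 54°N:
f = 2Ω sin φ = 2 × 7.29×10⁻⁵ × sin 54° = 1.18×10⁻⁴ s⁻¹
Pressure gradient: |∂P/∂n| = 1200 Pa / 502000 m = 2.39×10⁻³ Pa/m
Geostrophic balance (pressure-gradient force = Coriolis force):
V_g = (1/(fρ)) |∂P/∂n| = 2.39×10⁻³ / (1.18×10⁻⁴ × 1.18) = 17.2 m/s
Converting: 17.2 m/s × 3.6 = 61.8 km/h

61.8 km/h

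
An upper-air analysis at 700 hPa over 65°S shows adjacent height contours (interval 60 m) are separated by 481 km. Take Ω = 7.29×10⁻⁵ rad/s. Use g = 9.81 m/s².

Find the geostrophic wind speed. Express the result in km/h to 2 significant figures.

Coriolis parameter at 65°S:
f = 2Ω sin φ = 2 × 7.29×10⁻⁵ × sin 65° = 1.32×10⁻⁴ s⁻¹
Height gradient: |∂Z/∂n| = 60 m / 481000 m = 1.25×10⁻⁴
On a pressure surface, geostrophic balance gives V_g = (g/f)|∂Z/∂n|:
V_g = 9.81 × 1.25×10⁻⁴ / 1.32×10⁻⁴ = 9.26 m/s
Converting: 9.26 m/s × 3.6 = 33 km/h

33 km/h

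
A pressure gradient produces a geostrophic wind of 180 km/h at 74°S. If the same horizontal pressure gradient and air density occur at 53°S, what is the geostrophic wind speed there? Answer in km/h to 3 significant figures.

217 km/h

With the same pressure gradient and density, V_g ∝ 1/f ∝ 1/sin φ.
V₂ = V₁ · sin φ₁ / sin φ₂ = 180 × sin 74° / sin 53°
V₂ = 180 × 0.9613/0.7986 = 217 km/h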